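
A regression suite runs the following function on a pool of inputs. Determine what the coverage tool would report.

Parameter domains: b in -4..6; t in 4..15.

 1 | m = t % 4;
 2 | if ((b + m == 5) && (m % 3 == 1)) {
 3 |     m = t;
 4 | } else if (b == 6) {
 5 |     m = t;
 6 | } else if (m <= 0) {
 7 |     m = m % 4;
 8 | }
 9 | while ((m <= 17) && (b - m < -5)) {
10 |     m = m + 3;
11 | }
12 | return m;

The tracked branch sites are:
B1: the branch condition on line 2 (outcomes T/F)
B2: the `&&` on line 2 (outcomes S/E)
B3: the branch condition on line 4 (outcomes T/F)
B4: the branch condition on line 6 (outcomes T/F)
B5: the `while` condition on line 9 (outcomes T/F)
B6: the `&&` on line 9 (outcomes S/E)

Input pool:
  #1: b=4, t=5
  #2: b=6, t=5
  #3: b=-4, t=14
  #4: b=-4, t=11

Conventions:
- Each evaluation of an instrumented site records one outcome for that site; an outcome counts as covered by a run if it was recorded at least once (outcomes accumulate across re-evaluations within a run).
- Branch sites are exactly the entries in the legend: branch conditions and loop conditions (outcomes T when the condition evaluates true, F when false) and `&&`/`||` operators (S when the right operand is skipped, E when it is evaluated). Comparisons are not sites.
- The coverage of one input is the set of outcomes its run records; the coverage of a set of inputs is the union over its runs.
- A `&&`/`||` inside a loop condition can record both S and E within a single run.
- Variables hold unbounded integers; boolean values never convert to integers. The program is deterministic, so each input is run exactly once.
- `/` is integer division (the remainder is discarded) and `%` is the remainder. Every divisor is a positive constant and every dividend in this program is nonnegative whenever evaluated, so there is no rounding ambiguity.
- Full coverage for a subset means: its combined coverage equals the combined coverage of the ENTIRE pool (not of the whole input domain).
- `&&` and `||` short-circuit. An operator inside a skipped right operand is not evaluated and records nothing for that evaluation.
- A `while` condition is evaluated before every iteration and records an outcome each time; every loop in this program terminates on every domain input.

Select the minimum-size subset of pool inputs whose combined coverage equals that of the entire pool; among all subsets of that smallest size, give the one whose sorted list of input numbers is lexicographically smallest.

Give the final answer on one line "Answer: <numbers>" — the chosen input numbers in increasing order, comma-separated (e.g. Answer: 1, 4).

#1 (b=4, t=5) -> B2->E, B1->T, B6->E, B5->F; covered: B1=T, B2=E, B5=F, B6=E
#2 (b=6, t=5) -> B2->S, B1->F, B3->T, B6->E, B5->F; covered: B1=F, B2=S, B3=T, B5=F, B6=E
#3 (b=-4, t=14) -> B2->S, B1->F, B3->F, B4->F, B6->E, B5->T, B6->E, B5->T, B6->E, B5->T, B6->E, B5->T, B6->E, B5->T, ...; covered: B1=F, B2=S, B3=F, B4=F, B5=T, B5=F, B6=S, B6=E
#4 (b=-4, t=11) -> B2->S, B1->F, B3->F, B4->F, B6->E, B5->T, B6->E, B5->T, B6->E, B5->T, B6->E, B5->T, B6->E, B5->T, ...; covered: B1=F, B2=S, B3=F, B4=F, B5=T, B5=F, B6=S, B6=E
union over all inputs: B1=T, B1=F, B2=S, B2=E, B3=T, B3=F, B4=F, B5=T, B5=F, B6=S, B6=E (11 outcomes)
checked all size-1 subsets: none covers 11 outcomes (max 8/11)
checked all size-2 subsets: none covers 11 outcomes (max 10/11)
size 3: inputs {1, 2, 3} cover all 11 outcomes, and no lexicographically smaller subset of this size does

Answer: 1, 2, 3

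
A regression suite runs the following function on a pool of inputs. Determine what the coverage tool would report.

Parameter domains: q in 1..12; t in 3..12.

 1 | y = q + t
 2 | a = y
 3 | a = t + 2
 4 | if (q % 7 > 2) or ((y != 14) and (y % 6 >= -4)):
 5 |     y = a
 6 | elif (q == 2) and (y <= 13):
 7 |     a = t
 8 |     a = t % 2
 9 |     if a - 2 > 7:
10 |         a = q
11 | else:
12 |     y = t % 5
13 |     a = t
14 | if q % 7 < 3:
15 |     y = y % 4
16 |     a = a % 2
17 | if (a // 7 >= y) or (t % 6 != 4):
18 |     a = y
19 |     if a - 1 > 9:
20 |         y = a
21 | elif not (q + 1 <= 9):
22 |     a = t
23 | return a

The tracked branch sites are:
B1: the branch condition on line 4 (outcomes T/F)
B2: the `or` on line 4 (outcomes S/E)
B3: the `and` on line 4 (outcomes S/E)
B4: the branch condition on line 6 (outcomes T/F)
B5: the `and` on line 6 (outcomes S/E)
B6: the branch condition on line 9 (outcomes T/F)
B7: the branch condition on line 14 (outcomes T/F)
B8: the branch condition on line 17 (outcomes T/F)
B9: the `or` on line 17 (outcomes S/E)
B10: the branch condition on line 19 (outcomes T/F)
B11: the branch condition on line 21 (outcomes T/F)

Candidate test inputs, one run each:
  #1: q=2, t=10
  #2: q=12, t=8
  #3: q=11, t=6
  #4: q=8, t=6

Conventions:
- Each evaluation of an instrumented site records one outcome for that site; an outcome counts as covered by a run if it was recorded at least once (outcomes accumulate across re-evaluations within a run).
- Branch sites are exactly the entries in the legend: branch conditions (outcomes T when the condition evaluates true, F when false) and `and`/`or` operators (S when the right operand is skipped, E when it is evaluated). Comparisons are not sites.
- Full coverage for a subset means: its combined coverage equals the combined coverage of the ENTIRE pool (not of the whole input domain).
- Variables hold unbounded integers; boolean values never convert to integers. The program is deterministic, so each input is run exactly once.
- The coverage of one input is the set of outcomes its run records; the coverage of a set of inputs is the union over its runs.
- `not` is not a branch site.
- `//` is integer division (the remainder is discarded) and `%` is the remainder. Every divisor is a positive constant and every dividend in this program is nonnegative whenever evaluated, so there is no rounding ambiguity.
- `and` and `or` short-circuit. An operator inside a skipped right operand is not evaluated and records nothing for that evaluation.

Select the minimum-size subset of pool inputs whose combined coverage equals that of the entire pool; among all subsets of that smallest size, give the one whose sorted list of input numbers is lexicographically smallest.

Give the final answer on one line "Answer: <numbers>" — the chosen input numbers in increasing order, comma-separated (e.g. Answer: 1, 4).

run #1 (q=2, t=10) records B1=T, B2=E, B3=E, B7=T, B8=T, B9=S, B10=F
run #2 (q=12, t=8) records B1=T, B2=S, B7=F, B8=T, B9=E, B10=F
run #3 (q=11, t=6) records B1=T, B2=S, B7=F, B8=T, B9=E, B10=F
run #4 (q=8, t=6) records B1=F, B2=E, B3=S, B4=F, B5=S, B7=T, B8=T, B9=E, B10=F
the full pool covers 14 outcomes: B1=T, B1=F, B2=S, B2=E, B3=S, B3=E, B4=F, B5=S, B7=T, B7=F, B8=T, B9=S, B9=E, B10=F
size 1 is not enough: best union over all size-1 subsets is 9/14
size 2 is not enough: best union over all size-2 subsets is 12/14
size 3: inputs {1, 2, 4} cover all 14 outcomes, and no lexicographically smaller subset of this size does

Answer: 1, 2, 4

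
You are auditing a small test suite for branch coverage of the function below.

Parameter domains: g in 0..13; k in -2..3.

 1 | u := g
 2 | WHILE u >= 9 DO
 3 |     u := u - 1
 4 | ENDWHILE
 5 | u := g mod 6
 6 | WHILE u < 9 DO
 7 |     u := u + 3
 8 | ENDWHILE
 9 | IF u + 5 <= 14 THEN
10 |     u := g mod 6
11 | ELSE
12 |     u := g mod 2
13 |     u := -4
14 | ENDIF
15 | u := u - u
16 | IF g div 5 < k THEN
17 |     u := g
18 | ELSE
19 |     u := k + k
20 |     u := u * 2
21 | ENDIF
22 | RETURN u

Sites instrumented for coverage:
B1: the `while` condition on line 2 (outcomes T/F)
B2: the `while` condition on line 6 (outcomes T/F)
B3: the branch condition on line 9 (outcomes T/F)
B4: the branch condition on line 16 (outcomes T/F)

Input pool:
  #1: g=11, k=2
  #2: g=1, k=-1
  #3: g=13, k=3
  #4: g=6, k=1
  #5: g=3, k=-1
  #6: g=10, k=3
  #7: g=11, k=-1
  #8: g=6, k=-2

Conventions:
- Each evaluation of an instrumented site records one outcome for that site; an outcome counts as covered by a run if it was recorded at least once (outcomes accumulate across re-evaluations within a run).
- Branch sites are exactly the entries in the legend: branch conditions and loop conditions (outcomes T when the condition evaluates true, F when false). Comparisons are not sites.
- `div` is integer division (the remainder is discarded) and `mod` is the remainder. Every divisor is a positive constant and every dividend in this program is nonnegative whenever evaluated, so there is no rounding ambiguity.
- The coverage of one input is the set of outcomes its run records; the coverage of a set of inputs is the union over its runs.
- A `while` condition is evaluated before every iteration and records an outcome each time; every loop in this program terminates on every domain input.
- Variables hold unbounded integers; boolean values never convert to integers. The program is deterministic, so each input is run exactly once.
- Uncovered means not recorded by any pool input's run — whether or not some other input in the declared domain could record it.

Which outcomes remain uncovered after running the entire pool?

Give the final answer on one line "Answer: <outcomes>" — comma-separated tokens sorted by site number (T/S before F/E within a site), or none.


input #1 (g=11, k=2): events B1->T, B1->T, B1->T, B1->F, B2->T, B2->T, B2->F, B3->F, B4->F; covers B1=T, B1=F, B2=T, B2=F, B3=F, B4=F
input #2 (g=1, k=-1): events B1->F, B2->T, B2->T, B2->T, B2->F, B3->F, B4->F; covers B1=F, B2=T, B2=F, B3=F, B4=F
input #3 (g=13, k=3): events B1->T, B1->T, B1->T, B1->T, B1->T, B1->F, B2->T, B2->T, B2->T, B2->F, B3->F, B4->T; covers B1=T, B1=F, B2=T, B2=F, B3=F, B4=T
input #4 (g=6, k=1): events B1->F, B2->T, B2->T, B2->T, B2->F, B3->T, B4->F; covers B1=F, B2=T, B2=F, B3=T, B4=F
input #5 (g=3, k=-1): events B1->F, B2->T, B2->T, B2->F, B3->T, B4->F; covers B1=F, B2=T, B2=F, B3=T, B4=F
input #6 (g=10, k=3): events B1->T, B1->T, B1->F, B2->T, B2->T, B2->F, B3->F, B4->T; covers B1=T, B1=F, B2=T, B2=F, B3=F, B4=T
input #7 (g=11, k=-1): events B1->T, B1->T, B1->T, B1->F, B2->T, B2->T, B2->F, B3->F, B4->F; covers B1=T, B1=F, B2=T, B2=F, B3=F, B4=F
input #8 (g=6, k=-2): events B1->F, B2->T, B2->T, B2->T, B2->F, B3->T, B4->F; covers B1=F, B2=T, B2=F, B3=T, B4=F
union over the pool: B1=T, B1=F, B2=T, B2=F, B3=T, B3=F, B4=T, B4=F
uncovered (0 of 8): none
Answer: none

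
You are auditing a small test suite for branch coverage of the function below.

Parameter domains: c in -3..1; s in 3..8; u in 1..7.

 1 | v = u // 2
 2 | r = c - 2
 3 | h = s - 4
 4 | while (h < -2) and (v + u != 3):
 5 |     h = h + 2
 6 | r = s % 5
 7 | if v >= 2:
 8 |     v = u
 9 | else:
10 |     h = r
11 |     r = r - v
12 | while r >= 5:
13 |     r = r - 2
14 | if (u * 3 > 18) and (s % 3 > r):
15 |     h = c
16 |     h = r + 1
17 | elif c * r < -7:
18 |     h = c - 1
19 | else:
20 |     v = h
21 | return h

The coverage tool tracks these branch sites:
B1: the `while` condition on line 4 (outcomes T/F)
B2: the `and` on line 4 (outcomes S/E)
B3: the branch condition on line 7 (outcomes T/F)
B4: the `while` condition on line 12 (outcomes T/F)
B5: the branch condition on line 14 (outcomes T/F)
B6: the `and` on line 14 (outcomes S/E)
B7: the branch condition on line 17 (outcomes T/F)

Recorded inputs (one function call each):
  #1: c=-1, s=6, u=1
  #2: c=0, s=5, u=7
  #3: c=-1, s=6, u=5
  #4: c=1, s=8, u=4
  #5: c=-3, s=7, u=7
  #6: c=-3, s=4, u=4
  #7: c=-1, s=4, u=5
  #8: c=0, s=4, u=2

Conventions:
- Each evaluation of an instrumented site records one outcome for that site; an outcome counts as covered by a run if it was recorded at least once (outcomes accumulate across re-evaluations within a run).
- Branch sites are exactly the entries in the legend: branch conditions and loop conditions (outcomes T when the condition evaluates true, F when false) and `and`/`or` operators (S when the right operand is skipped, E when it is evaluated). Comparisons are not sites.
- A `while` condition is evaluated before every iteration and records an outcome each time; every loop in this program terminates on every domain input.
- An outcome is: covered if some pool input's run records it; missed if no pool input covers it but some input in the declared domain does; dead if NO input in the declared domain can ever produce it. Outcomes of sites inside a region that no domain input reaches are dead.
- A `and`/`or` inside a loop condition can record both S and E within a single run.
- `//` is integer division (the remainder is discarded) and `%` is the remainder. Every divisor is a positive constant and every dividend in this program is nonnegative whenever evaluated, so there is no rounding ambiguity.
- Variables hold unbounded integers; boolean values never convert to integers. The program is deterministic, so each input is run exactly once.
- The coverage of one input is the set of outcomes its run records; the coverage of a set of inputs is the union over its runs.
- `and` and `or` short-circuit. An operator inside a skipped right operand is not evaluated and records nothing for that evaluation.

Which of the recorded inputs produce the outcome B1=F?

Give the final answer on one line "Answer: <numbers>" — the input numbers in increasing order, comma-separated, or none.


input #1 (c=-1, s=6, u=1): records B1=F
input #2 (c=0, s=5, u=7): records B1=F
input #3 (c=-1, s=6, u=5): records B1=F
input #4 (c=1, s=8, u=4): records B1=F
input #5 (c=-3, s=7, u=7): records B1=F
input #6 (c=-3, s=4, u=4): records B1=F
input #7 (c=-1, s=4, u=5): records B1=F
input #8 (c=0, s=4, u=2): records B1=F
Answer: 1, 2, 3, 4, 5, 6, 7, 8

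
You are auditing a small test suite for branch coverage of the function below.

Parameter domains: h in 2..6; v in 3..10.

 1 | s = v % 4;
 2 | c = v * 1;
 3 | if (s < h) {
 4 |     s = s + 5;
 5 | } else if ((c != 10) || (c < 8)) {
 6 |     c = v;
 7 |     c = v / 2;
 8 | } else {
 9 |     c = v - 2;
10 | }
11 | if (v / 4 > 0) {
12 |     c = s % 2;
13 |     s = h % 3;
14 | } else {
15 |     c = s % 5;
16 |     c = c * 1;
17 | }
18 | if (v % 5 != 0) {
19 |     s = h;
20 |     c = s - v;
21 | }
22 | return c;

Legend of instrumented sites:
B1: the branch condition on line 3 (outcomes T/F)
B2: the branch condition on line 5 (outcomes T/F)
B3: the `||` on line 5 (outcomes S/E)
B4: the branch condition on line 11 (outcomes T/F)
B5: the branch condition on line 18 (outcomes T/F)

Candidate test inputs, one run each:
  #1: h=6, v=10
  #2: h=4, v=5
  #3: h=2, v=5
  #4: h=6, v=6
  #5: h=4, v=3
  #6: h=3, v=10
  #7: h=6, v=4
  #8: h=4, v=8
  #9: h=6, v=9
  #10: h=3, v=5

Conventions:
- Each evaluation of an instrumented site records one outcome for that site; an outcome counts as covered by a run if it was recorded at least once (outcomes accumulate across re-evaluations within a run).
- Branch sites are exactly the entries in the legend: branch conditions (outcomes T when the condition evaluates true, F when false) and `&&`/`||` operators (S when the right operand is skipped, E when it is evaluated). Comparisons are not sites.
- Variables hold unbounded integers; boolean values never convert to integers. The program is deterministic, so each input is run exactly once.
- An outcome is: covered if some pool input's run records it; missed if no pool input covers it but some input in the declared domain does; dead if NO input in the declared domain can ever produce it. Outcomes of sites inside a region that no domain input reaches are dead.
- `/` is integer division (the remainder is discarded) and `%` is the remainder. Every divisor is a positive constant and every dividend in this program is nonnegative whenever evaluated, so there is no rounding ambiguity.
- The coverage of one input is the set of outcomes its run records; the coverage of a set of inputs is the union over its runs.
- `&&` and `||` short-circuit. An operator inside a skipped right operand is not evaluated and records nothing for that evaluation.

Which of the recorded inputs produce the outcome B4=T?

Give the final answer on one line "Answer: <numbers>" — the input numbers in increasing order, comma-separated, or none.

input #1 (h=6, v=10): covers B4=T
input #2 (h=4, v=5): covers B4=T
input #3 (h=2, v=5): covers B4=T
input #4 (h=6, v=6): covers B4=T
input #5 (h=4, v=3): misses B4=T
input #6 (h=3, v=10): covers B4=T
input #7 (h=6, v=4): covers B4=T
input #8 (h=4, v=8): covers B4=T
input #9 (h=6, v=9): covers B4=T
input #10 (h=3, v=5): covers B4=T

Answer: 1, 2, 3, 4, 6, 7, 8, 9, 10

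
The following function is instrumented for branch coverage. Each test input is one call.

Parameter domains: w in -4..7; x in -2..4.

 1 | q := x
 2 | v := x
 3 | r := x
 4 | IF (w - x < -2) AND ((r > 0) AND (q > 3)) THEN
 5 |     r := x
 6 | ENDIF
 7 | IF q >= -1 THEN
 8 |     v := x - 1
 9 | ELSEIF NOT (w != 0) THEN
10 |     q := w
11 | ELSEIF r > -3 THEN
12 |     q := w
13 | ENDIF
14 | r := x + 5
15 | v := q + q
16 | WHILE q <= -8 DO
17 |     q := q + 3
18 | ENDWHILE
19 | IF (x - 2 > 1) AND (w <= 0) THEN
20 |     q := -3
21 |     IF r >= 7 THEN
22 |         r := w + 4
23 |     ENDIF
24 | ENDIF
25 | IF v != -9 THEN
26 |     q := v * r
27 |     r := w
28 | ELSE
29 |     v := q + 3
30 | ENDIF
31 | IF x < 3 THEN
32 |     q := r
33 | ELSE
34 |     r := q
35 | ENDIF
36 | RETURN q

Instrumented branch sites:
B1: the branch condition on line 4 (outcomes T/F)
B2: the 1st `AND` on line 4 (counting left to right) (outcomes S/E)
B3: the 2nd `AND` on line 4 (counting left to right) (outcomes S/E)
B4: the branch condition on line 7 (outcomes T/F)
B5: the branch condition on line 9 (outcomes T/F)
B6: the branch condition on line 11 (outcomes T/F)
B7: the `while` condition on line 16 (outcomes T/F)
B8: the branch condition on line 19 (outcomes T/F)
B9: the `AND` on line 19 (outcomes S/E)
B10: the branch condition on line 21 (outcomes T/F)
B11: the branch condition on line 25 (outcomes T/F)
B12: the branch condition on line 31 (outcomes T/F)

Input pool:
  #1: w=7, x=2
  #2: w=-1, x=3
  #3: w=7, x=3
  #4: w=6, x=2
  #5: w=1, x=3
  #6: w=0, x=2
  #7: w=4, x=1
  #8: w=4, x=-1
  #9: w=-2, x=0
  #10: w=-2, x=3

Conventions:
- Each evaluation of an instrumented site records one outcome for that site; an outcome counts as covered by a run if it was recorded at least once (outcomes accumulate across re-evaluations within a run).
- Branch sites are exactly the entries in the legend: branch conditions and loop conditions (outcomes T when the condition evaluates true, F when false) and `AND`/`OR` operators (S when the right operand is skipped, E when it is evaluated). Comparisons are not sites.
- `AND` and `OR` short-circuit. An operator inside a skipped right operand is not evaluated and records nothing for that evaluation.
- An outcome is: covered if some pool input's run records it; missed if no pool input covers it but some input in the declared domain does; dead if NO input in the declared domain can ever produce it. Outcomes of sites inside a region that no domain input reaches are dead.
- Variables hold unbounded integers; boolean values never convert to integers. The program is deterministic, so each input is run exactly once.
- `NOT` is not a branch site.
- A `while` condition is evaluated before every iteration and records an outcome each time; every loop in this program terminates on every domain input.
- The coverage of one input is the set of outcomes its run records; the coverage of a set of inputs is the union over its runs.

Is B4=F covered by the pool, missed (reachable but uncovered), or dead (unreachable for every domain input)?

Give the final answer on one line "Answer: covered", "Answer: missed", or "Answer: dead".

no pool input records B4=F
but domain input (w=-4, x=-2) does record it -> reachable, so missed

Answer: missed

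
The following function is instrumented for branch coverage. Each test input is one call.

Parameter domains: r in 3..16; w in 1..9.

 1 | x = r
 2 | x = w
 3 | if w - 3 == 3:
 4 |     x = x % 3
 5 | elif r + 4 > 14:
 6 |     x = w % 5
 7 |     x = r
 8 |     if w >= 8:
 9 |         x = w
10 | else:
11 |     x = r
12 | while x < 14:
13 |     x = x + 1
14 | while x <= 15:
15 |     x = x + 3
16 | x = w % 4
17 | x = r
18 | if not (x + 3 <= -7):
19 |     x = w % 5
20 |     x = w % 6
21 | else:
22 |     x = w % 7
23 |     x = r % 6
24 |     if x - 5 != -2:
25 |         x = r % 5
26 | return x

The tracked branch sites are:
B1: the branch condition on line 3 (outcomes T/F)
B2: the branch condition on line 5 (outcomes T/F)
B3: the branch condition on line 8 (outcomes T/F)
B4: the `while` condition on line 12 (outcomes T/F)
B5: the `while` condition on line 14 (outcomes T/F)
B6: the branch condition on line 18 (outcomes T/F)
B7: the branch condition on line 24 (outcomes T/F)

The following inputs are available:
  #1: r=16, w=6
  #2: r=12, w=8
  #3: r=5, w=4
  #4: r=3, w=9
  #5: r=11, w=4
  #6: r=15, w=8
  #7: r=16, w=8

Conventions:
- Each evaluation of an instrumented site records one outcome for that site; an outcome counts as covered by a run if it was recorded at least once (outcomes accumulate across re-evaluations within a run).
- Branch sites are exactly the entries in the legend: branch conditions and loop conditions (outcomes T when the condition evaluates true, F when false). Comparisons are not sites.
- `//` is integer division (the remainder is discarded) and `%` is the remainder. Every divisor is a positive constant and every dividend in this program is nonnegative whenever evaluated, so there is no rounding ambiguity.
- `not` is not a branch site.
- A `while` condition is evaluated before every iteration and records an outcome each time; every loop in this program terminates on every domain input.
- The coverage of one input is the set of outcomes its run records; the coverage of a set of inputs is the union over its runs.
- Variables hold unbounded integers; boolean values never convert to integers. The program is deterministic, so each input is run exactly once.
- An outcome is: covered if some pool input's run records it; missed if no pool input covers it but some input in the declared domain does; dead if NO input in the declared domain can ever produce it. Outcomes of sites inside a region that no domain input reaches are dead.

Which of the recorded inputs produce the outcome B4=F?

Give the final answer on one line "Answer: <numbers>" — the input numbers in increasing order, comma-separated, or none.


input #1 (r=16, w=6): hits B4=F
input #2 (r=12, w=8): hits B4=F
input #3 (r=5, w=4): hits B4=F
input #4 (r=3, w=9): hits B4=F
input #5 (r=11, w=4): hits B4=F
input #6 (r=15, w=8): hits B4=F
input #7 (r=16, w=8): hits B4=F
Answer: 1, 2, 3, 4, 5, 6, 7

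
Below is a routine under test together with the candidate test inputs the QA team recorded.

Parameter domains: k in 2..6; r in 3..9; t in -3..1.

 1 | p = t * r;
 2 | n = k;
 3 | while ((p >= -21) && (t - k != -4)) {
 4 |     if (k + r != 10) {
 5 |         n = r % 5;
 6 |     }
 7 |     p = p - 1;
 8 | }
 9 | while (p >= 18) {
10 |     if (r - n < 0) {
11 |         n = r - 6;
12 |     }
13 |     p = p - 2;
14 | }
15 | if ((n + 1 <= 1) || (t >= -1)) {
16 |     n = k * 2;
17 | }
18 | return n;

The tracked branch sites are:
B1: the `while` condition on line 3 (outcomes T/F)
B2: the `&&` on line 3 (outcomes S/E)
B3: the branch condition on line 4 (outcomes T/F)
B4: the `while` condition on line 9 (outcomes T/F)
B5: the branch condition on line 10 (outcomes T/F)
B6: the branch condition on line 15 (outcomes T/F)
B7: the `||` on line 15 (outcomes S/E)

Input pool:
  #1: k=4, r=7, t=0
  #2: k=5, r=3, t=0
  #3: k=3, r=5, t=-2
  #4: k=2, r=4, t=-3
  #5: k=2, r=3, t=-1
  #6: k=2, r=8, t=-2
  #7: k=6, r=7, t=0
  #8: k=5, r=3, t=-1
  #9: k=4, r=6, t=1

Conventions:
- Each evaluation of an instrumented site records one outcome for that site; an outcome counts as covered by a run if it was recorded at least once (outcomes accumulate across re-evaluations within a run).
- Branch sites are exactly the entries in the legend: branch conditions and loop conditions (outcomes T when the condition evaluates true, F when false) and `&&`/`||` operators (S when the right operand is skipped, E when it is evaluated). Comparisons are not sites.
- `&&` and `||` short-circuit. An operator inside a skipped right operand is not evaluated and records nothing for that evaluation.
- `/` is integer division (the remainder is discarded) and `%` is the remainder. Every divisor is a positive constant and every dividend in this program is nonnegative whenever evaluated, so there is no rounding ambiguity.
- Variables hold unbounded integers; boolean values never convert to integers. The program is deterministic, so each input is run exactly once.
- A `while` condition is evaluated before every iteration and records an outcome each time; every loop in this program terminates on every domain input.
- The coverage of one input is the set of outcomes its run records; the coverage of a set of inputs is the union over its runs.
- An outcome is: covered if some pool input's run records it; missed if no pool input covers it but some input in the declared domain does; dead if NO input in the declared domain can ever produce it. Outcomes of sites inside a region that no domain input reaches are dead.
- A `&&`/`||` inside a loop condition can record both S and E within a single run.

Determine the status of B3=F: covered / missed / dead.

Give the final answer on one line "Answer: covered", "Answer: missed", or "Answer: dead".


B3=F is recorded by pool input(s) 9 -> covered
Answer: covered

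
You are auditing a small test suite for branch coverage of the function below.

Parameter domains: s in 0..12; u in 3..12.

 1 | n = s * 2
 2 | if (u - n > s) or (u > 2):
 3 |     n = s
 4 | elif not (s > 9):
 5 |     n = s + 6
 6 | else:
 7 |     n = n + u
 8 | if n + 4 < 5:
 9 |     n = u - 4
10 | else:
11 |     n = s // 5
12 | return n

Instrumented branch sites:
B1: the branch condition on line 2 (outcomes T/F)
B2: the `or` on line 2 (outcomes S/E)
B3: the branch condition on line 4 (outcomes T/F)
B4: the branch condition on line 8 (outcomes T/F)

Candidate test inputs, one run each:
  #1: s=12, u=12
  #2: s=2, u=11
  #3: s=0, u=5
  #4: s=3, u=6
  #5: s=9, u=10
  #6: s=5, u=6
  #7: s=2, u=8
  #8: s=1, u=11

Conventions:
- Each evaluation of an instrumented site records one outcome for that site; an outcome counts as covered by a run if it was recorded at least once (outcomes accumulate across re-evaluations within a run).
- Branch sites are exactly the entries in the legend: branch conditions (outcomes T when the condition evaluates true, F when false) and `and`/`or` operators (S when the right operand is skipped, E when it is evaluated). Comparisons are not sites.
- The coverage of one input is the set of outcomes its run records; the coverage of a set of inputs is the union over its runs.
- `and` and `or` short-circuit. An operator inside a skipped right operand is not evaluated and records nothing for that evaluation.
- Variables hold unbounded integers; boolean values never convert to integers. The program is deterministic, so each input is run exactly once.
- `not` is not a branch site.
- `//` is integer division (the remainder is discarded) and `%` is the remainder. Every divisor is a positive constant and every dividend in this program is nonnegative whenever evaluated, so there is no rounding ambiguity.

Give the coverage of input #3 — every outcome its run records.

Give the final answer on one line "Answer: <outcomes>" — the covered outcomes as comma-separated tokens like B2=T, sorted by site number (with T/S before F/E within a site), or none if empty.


Simulating input #3 (s=0, u=5) step by step:
  B2->S, B1->T, B4->T
distinct outcomes covered: B1=T, B2=S, B4=T
Answer: B1=T, B2=S, B4=T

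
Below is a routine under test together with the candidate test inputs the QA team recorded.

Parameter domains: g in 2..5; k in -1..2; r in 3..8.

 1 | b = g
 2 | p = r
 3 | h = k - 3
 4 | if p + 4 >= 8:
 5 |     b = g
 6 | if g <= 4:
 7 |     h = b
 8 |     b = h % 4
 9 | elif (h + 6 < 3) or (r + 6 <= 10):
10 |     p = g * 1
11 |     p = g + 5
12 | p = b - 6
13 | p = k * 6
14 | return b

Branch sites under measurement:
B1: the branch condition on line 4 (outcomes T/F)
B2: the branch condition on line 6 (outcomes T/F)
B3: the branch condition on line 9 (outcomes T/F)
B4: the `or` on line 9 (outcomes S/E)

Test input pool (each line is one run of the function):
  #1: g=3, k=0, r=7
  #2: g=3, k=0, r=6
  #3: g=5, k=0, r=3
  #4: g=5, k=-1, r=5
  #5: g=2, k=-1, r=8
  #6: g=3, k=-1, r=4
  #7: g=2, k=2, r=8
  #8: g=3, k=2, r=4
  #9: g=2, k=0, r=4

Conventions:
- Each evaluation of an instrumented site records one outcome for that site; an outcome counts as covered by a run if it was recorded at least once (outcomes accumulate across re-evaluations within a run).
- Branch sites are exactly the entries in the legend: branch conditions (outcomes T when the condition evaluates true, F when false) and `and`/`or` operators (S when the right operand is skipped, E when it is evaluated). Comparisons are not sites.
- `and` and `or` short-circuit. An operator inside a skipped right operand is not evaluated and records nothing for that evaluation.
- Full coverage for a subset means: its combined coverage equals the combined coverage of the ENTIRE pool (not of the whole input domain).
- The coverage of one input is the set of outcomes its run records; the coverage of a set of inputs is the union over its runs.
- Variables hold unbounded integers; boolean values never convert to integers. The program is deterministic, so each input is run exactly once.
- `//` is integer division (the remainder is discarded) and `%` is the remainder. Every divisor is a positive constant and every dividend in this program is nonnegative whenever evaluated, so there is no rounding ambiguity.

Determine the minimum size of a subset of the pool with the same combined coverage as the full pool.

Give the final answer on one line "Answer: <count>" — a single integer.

#1 (g=3, k=0, r=7) -> B1->T, B2->T; covered: B1=T, B2=T
#2 (g=3, k=0, r=6) -> B1->T, B2->T; covered: B1=T, B2=T
#3 (g=5, k=0, r=3) -> B1->F, B2->F, B4->E, B3->T; covered: B1=F, B2=F, B3=T, B4=E
#4 (g=5, k=-1, r=5) -> B1->T, B2->F, B4->S, B3->T; covered: B1=T, B2=F, B3=T, B4=S
#5 (g=2, k=-1, r=8) -> B1->T, B2->T; covered: B1=T, B2=T
#6 (g=3, k=-1, r=4) -> B1->T, B2->T; covered: B1=T, B2=T
#7 (g=2, k=2, r=8) -> B1->T, B2->T; covered: B1=T, B2=T
#8 (g=3, k=2, r=4) -> B1->T, B2->T; covered: B1=T, B2=T
#9 (g=2, k=0, r=4) -> B1->T, B2->T; covered: B1=T, B2=T
union over all inputs: B1=T, B1=F, B2=T, B2=F, B3=T, B4=S, B4=E (7 outcomes)
size 1 is not enough: best union over all size-1 subsets is 4/7
size 2 is not enough: best union over all size-2 subsets is 6/7
inputs {1, 3, 4} (size 3) cover everything; no size-3 subset with a lexicographically smaller index list covers all 7

Answer: 3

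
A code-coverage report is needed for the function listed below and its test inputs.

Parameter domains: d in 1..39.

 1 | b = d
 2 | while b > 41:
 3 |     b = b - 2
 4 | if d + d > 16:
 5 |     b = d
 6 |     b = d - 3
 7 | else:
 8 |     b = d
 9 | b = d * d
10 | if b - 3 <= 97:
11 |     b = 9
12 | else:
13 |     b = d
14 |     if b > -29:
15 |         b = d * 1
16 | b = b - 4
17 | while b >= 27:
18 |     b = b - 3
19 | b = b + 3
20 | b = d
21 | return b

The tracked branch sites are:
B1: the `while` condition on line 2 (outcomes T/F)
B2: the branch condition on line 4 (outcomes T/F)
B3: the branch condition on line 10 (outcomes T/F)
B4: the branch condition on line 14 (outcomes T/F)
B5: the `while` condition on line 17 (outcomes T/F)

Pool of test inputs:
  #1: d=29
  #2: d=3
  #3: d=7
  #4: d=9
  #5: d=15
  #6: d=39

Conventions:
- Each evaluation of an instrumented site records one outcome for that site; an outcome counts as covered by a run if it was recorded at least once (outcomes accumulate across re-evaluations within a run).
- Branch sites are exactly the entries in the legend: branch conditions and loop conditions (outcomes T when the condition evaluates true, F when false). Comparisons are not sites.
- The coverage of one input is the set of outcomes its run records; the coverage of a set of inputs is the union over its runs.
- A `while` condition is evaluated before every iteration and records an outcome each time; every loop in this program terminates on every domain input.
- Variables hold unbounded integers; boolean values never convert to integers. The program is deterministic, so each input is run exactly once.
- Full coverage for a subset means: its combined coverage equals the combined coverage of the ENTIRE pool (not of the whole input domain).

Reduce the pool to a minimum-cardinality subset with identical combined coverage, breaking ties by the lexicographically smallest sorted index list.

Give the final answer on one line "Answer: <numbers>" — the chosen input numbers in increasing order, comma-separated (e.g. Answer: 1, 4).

input #1 (d=29): events B1->F, B2->T, B3->F, B4->T, B5->F; covers B1=F, B2=T, B3=F, B4=T, B5=F
input #2 (d=3): events B1->F, B2->F, B3->T, B5->F; covers B1=F, B2=F, B3=T, B5=F
input #3 (d=7): events B1->F, B2->F, B3->T, B5->F; covers B1=F, B2=F, B3=T, B5=F
input #4 (d=9): events B1->F, B2->T, B3->T, B5->F; covers B1=F, B2=T, B3=T, B5=F
input #5 (d=15): events B1->F, B2->T, B3->F, B4->T, B5->F; covers B1=F, B2=T, B3=F, B4=T, B5=F
input #6 (d=39): events B1->F, B2->T, B3->F, B4->T, B5->T, B5->T, B5->T, B5->F; covers B1=F, B2=T, B3=F, B4=T, B5=T, B5=F
together the pool reaches 8 outcomes: B1=F, B2=T, B2=F, B3=T, B3=F, B4=T, B5=T, B5=F
no size-1 subset reaches all 8 outcomes (best union: 6/8)
size 2: inputs {2, 6} cover all 8 outcomes, and no lexicographically smaller subset of this size does

Answer: 2, 6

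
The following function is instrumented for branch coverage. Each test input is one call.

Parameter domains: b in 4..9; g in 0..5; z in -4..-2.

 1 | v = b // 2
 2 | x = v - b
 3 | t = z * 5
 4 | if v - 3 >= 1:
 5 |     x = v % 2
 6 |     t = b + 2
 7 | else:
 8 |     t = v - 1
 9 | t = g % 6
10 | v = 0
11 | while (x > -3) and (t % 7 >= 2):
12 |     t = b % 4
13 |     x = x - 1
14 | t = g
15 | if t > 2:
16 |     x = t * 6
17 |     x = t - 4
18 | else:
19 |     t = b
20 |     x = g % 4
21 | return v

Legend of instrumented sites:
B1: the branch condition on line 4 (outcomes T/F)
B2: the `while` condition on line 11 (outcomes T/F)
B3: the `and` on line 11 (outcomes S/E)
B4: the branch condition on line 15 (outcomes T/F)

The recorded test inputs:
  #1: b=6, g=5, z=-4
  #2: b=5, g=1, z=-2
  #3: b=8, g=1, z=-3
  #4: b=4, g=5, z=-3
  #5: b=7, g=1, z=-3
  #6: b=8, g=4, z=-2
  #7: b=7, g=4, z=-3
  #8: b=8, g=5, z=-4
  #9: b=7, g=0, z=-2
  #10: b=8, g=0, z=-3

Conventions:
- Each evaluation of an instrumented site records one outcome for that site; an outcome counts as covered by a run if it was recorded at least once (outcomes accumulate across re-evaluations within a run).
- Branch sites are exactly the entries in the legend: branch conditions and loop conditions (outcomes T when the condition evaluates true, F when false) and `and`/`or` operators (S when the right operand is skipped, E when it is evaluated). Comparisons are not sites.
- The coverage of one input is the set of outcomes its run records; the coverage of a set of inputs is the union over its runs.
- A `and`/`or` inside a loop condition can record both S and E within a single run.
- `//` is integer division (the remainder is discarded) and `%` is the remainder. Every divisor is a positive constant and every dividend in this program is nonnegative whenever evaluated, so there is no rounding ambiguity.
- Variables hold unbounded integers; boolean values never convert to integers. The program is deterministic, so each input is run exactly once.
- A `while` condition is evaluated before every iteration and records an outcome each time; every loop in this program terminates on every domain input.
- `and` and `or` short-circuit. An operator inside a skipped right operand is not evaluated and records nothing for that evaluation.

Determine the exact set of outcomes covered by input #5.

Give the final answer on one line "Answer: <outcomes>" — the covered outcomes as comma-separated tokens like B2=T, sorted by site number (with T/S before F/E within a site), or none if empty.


Event log for input #5 (b=7, g=1, z=-3):
  B1->F, B3->S, B2->F, B4->F
collecting distinct outcomes: B1=F, B2=F, B3=S, B4=F
Answer: B1=F, B2=F, B3=S, B4=F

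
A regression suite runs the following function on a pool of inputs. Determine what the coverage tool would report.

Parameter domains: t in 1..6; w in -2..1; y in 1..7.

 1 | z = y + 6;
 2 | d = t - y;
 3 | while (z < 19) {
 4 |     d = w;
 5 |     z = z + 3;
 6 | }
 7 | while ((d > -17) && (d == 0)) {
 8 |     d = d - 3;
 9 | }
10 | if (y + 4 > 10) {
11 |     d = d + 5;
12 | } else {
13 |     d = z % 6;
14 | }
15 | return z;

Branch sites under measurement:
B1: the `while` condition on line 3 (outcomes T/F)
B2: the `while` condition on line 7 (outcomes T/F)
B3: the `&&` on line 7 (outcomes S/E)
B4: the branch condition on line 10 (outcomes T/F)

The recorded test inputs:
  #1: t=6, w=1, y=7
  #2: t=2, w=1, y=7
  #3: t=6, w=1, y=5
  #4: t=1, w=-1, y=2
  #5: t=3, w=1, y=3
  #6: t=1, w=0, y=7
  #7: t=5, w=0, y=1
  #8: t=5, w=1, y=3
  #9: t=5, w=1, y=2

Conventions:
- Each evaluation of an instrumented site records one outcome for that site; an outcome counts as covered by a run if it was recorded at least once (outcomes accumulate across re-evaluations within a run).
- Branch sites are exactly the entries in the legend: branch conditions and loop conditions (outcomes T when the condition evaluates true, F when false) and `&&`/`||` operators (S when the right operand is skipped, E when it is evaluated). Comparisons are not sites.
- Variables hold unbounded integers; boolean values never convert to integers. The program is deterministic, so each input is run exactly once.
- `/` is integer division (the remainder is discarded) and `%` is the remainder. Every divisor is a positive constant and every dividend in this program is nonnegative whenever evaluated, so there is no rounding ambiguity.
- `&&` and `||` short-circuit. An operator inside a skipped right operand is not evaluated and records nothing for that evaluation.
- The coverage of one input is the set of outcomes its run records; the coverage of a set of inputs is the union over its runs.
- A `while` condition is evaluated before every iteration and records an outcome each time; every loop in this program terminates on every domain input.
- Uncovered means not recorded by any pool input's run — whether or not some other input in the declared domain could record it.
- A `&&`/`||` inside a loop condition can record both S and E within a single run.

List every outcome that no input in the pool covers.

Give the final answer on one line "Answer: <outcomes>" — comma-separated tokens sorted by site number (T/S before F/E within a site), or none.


test 1 (t=6, w=1, y=7) fires B1->T, B1->T, B1->F, B3->E, B2->F, B4->T; hits B1=T, B1=F, B2=F, B3=E, B4=T
test 2 (t=2, w=1, y=7) fires B1->T, B1->T, B1->F, B3->E, B2->F, B4->T; hits B1=T, B1=F, B2=F, B3=E, B4=T
test 3 (t=6, w=1, y=5) fires B1->T, B1->T, B1->T, B1->F, B3->E, B2->F, B4->F; hits B1=T, B1=F, B2=F, B3=E, B4=F
test 4 (t=1, w=-1, y=2) fires B1->T, B1->T, B1->T, B1->T, B1->F, B3->E, B2->F, B4->F; hits B1=T, B1=F, B2=F, B3=E, B4=F
test 5 (t=3, w=1, y=3) fires B1->T, B1->T, B1->T, B1->T, B1->F, B3->E, B2->F, B4->F; hits B1=T, B1=F, B2=F, B3=E, B4=F
test 6 (t=1, w=0, y=7) fires B1->T, B1->T, B1->F, B3->E, B2->T, B3->E, B2->F, B4->T; hits B1=T, B1=F, B2=T, B2=F, B3=E, B4=T
test 7 (t=5, w=0, y=1) fires B1->T, B1->T, B1->T, B1->T, B1->F, B3->E, B2->T, B3->E, B2->F, B4->F; hits B1=T, B1=F, B2=T, B2=F, B3=E, B4=F
test 8 (t=5, w=1, y=3) fires B1->T, B1->T, B1->T, B1->T, B1->F, B3->E, B2->F, B4->F; hits B1=T, B1=F, B2=F, B3=E, B4=F
test 9 (t=5, w=1, y=2) fires B1->T, B1->T, B1->T, B1->T, B1->F, B3->E, B2->F, B4->F; hits B1=T, B1=F, B2=F, B3=E, B4=F
union over the pool: B1=T, B1=F, B2=T, B2=F, B3=E, B4=T, B4=F
uncovered (1 of 8): B3=S
Answer: B3=S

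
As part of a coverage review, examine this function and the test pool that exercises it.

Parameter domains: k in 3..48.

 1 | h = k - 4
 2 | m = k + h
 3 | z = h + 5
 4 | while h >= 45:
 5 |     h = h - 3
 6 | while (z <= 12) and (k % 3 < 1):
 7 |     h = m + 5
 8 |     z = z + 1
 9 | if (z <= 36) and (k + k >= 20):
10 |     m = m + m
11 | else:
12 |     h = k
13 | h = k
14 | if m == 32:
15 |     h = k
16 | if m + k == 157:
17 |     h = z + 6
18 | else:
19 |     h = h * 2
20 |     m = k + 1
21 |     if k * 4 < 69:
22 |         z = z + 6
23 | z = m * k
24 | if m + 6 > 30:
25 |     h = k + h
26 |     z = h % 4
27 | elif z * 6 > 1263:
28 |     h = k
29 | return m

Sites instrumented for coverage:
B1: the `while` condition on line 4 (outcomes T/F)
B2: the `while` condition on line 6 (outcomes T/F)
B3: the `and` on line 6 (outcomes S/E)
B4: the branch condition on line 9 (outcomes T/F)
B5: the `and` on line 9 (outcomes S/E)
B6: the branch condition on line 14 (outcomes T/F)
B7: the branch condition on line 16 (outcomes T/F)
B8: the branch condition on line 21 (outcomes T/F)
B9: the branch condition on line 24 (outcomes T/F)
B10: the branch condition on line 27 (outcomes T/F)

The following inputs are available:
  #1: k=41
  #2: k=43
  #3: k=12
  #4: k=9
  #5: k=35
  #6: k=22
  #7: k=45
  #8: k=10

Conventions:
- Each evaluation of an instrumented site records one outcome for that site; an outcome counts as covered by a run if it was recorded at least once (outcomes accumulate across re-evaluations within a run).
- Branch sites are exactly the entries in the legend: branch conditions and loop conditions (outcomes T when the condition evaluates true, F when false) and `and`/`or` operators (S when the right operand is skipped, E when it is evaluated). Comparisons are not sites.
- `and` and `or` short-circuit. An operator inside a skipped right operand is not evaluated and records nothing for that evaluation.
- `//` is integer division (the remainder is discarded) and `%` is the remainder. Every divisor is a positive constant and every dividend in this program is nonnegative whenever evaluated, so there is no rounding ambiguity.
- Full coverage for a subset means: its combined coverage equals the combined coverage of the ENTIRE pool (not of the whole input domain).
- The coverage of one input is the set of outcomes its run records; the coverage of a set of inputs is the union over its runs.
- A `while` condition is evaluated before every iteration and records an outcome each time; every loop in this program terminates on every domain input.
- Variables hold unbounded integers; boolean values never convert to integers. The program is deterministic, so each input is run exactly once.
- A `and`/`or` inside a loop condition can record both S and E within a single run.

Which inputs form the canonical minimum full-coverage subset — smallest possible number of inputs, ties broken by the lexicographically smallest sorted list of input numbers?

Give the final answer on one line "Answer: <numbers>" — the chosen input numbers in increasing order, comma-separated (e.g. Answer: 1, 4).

#1 (k=41) -> B1->F, B3->S, B2->F, B5->S, B4->F, B6->F, B7->F, B8->F, B9->T; covered: B1=F, B2=F, B3=S, B4=F, B5=S, B6=F, B7=F, B8=F, B9=T
#2 (k=43) -> B1->F, B3->S, B2->F, B5->S, B4->F, B6->F, B7->F, B8->F, B9->T; covered: B1=F, B2=F, B3=S, B4=F, B5=S, B6=F, B7=F, B8=F, B9=T
#3 (k=12) -> B1->F, B3->S, B2->F, B5->E, B4->T, B6->F, B7->F, B8->T, B9->F, B10->F; covered: B1=F, B2=F, B3=S, B4=T, B5=E, B6=F, B7=F, B8=T, B9=F, B10=F
#4 (k=9) -> B1->F, B3->E, B2->T, B3->E, B2->T, B3->E, B2->T, B3->S, B2->F, B5->E, B4->F, B6->F, B7->F, B8->T, ...; covered: B1=F, B2=T, B2=F, B3=S, B3=E, B4=F, B5=E, B6=F, B7=F, B8=T, B9=F, B10=F
#5 (k=35) -> B1->F, B3->S, B2->F, B5->E, B4->T, B6->F, B7->F, B8->F, B9->T; covered: B1=F, B2=F, B3=S, B4=T, B5=E, B6=F, B7=F, B8=F, B9=T
#6 (k=22) -> B1->F, B3->S, B2->F, B5->E, B4->T, B6->F, B7->F, B8->F, B9->F, B10->T; covered: B1=F, B2=F, B3=S, B4=T, B5=E, B6=F, B7=F, B8=F, B9=F, B10=T
#7 (k=45) -> B1->F, B3->S, B2->F, B5->S, B4->F, B6->F, B7->F, B8->F, B9->T; covered: B1=F, B2=F, B3=S, B4=F, B5=S, B6=F, B7=F, B8=F, B9=T
#8 (k=10) -> B1->F, B3->E, B2->F, B5->E, B4->T, B6->T, B7->F, B8->T, B9->F, B10->F; covered: B1=F, B2=F, B3=E, B4=T, B5=E, B6=T, B7=F, B8=T, B9=F, B10=F
pool-wide coverage (18 outcomes): B1=F, B2=T, B2=F, B3=S, B3=E, B4=T, B4=F, B5=S, B5=E, B6=T, B6=F, B7=F, B8=T, B8=F, B9=T, B9=F, B10=T, B10=F
every size-1 subset falls short of the 18 outcomes (best: 12/18)
every size-2 subset falls short of the 18 outcomes (best: 16/18)
every size-3 subset falls short of the 18 outcomes (best: 17/18)
inputs {1, 4, 6, 8} (size 4) cover everything; no size-4 subset with a lexicographically smaller index list covers all 18

Answer: 1, 4, 6, 8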